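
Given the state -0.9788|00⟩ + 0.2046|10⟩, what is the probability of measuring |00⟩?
0.958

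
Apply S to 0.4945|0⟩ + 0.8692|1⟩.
0.4945|0⟩ + 0.8692i|1⟩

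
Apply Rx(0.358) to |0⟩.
0.984|0⟩ - 0.178i|1⟩

Rx(0.358) = [[cos(θ/2), −i·sin(θ/2)], [−i·sin(θ/2), cos(θ/2)]]; θ = 0.358, cos(θ/2) ≈ 0.984022, sin(θ/2) ≈ 0.178046.
With a = amp(|0⟩) = 1 and b = amp(|1⟩) = 0:
new amp(|0⟩) = (0.984022)·a + (-0.178046i)·b = 0.984
new amp(|1⟩) = (-0.178046i)·a + (0.984022)·b = -0.178i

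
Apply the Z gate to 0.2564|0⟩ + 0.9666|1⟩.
0.2564|0⟩ - 0.9666|1⟩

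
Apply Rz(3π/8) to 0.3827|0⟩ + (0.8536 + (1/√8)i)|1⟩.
(0.3182 - 0.2126i)|0⟩ + (0.5133 + 0.7682i)|1⟩

Rz(3π/8) = [[e^(−iθ/2), 0], [0, e^(iθ/2)]] with e^(±iθ/2) = cos(θ/2) ± i·sin(θ/2); θ = 3π/8, cos(θ/2) ≈ 0.83147, sin(θ/2) ≈ 0.55557.
With a = amp(|0⟩) = 0.3827 and b = amp(|1⟩) = (0.8536 + (1/√8)i):
new amp(|0⟩) = (0.83147 - 0.55557i)·a = (0.3182 - 0.2126i)
new amp(|1⟩) = (0.83147 + 0.55557i)·b = (0.5133 + 0.7682i)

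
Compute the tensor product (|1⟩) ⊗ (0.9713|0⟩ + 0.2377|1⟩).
0.9713|10⟩ + 0.2377|11⟩

amp(|b₁b₂…⟩) = product of the factor amplitudes for bits b₁, b₂, …; only kets whose every factor amplitude is nonzero survive.
|10⟩: (1)(0.9713) = 0.9713
|11⟩: (1)(0.2377) = 0.2377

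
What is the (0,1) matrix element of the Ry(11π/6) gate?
-0.2588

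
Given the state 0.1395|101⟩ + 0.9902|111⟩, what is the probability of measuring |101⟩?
0.01946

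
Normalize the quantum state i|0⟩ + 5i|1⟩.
0.1961i|0⟩ + 0.9806i|1⟩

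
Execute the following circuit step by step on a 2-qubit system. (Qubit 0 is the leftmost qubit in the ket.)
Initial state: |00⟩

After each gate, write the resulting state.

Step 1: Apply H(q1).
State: 1/√2|00⟩ + 1/√2|01⟩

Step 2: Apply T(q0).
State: 1/√2|00⟩ + 1/√2|01⟩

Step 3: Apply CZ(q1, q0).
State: 1/√2|00⟩ + 1/√2|01⟩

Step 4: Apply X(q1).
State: 1/√2|00⟩ + 1/√2|01⟩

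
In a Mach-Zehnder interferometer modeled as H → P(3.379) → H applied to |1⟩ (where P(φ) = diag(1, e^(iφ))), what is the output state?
(0.986 + 0.1176i)|0⟩ + (0.01402 - 0.1176i)|1⟩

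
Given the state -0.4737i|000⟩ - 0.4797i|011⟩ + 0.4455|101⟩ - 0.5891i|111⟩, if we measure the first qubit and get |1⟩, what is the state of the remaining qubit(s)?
0.6032|01⟩ - 0.7976i|11⟩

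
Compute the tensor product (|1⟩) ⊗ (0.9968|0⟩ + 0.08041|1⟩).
0.9968|10⟩ + 0.08041|11⟩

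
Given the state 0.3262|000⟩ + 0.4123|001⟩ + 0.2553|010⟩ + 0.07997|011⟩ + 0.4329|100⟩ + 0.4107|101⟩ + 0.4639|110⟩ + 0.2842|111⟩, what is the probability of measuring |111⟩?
0.08077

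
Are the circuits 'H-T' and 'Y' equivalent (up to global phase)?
No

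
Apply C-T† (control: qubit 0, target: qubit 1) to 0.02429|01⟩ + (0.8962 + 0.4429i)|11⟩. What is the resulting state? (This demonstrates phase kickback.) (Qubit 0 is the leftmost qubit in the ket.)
0.02429|01⟩ + (0.9469 - 0.3205i)|11⟩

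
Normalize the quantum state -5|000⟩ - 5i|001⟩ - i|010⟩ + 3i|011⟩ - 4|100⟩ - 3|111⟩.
-0.5423|000⟩ - 0.5423i|001⟩ - 0.1085i|010⟩ + 0.3254i|011⟩ - 0.4339|100⟩ - 0.3254|111⟩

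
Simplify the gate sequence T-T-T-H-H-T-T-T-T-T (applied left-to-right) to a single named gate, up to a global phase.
I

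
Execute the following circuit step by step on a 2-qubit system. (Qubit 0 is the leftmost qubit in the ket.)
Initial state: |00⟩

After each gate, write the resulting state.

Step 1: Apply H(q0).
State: 1/√2|00⟩ + 1/√2|10⟩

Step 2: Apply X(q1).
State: 1/√2|01⟩ + 1/√2|11⟩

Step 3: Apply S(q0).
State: 1/√2|01⟩ + (1/√2)i|11⟩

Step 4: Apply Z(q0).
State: 1/√2|01⟩ - (1/√2)i|11⟩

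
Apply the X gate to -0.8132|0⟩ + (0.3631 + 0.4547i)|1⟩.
(0.3631 + 0.4547i)|0⟩ - 0.8132|1⟩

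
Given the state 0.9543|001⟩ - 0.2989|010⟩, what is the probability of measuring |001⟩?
0.9107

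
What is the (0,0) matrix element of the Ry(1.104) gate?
0.8515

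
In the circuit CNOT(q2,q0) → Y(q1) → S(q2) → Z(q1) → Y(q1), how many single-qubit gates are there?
4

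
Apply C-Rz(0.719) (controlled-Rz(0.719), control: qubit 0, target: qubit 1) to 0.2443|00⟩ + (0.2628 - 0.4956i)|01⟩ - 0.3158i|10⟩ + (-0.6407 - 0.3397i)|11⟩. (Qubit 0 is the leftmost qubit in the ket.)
0.2443|00⟩ + (0.2628 - 0.4956i)|01⟩ + (-0.1111 - 0.2956i)|10⟩ + (-0.4802 - 0.5434i)|11⟩

C-Rz(0.719) leaves the control-|0⟩ kets |00⟩, |01⟩ unchanged and applies Rz(0.719) to qubit 1 on the control-|1⟩ pair (|10⟩, |11⟩).
Rz(0.719) = [[e^(−iθ/2), 0], [0, e^(iθ/2)]] with e^(±iθ/2) = cos(θ/2) ± i·sin(θ/2); θ = 0.719, cos(θ/2) ≈ 0.936073, sin(θ/2) ≈ 0.351806.
With a = amp(|10⟩) = -0.3158i and b = amp(|11⟩) = (-0.6407 - 0.3397i):
new amp(|10⟩) = (0.936073 - 0.351806i)·a = (-0.1111 - 0.2956i)
new amp(|11⟩) = (0.936073 + 0.351806i)·b = (-0.4802 - 0.5434i)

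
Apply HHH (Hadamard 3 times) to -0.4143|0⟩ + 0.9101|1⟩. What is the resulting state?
0.3506|0⟩ - 0.9365|1⟩

H² = I, so H^3 = H: a single Hadamard. With (a, b) = (-0.4143, 0.9101), H gives ((a + b)/√2, (a − b)/√2) = (0.3506, -0.9365).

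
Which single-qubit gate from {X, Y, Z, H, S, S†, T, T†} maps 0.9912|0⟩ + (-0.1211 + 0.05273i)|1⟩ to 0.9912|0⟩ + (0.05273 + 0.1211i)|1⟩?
S†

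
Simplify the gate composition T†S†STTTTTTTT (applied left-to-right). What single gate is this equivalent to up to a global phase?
T†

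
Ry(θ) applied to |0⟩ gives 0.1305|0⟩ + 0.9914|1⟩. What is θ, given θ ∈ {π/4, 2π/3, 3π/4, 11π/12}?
11π/12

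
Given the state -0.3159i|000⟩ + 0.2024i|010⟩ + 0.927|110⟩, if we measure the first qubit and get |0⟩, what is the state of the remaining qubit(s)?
-0.842i|00⟩ + 0.5395i|10⟩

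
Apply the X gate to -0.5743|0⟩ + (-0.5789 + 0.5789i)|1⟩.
(-0.5789 + 0.5789i)|0⟩ - 0.5743|1⟩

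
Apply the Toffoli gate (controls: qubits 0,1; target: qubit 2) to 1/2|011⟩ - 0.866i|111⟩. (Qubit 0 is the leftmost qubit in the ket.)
1/2|011⟩ - 0.866i|110⟩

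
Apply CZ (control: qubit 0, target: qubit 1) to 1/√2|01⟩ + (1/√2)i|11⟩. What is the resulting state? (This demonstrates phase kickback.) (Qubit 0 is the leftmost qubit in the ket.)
1/√2|01⟩ - (1/√2)i|11⟩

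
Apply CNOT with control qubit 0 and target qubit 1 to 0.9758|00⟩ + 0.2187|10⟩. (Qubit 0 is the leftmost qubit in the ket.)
0.9758|00⟩ + 0.2187|11⟩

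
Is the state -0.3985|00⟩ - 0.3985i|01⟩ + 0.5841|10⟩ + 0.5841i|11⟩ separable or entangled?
Separable

Writing the state as a|00⟩ + b|01⟩ + c|10⟩ + d|11⟩, it is a product state iff ad − bc = 0.
Here (a, b, c, d) = (-0.3985, -0.3985i, 0.5841, 0.5841i): ad − bc = (-0.3985)(0.5841i) − (-0.3985i)(0.5841) = 0, so the state is separable.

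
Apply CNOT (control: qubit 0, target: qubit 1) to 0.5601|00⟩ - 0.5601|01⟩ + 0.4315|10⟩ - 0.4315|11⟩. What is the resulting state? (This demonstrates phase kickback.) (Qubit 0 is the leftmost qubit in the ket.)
0.5601|00⟩ - 0.5601|01⟩ - 0.4315|10⟩ + 0.4315|11⟩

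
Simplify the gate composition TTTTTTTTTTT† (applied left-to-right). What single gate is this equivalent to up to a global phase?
T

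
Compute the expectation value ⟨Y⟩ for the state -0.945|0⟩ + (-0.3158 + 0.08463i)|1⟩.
-0.16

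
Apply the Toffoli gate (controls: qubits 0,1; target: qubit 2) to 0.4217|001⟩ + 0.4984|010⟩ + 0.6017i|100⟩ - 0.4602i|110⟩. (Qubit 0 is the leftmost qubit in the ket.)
0.4217|001⟩ + 0.4984|010⟩ + 0.6017i|100⟩ - 0.4602i|111⟩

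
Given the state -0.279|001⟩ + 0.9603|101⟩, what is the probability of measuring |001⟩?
0.07784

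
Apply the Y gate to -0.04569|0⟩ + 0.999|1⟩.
-0.999i|0⟩ - 0.04569i|1⟩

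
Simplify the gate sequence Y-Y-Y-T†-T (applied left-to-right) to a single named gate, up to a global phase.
Y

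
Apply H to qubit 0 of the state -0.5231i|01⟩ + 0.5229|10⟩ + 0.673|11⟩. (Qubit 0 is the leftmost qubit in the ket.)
0.3697|00⟩ + (0.4759 - 0.3699i)|01⟩ - 0.3697|10⟩ + (-0.4759 - 0.3699i)|11⟩

H on qubit 0 mixes each pair of kets that differ only in qubit 0: amplitudes (a, b) of (|…0…⟩, |…1…⟩) become ((a + b)/√2, (a − b)/√2). Kets absent from the input have amplitude 0.
(|00⟩, |10⟩): (a, b) = (0, 0.5229) → (0.3697, -0.3697)
(|01⟩, |11⟩): (a, b) = (-0.5231i, 0.673) → ((0.4759 - 0.3699i), (-0.4759 - 0.3699i))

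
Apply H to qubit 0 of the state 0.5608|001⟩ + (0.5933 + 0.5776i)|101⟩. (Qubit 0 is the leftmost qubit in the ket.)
(0.8161 + 0.4084i)|001⟩ + (-0.02298 - 0.4084i)|101⟩

H on qubit 0 mixes each pair of kets that differ only in qubit 0: amplitudes (a, b) of (|…0…⟩, |…1…⟩) become ((a + b)/√2, (a − b)/√2). Kets absent from the input have amplitude 0.
(|001⟩, |101⟩): (a, b) = (0.5608, (0.5933 + 0.5776i)) → ((0.8161 + 0.4084i), (-0.02298 - 0.4084i))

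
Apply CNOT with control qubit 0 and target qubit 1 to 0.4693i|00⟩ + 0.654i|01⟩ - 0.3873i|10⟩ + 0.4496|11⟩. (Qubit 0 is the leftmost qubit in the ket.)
0.4693i|00⟩ + 0.654i|01⟩ + 0.4496|10⟩ - 0.3873i|11⟩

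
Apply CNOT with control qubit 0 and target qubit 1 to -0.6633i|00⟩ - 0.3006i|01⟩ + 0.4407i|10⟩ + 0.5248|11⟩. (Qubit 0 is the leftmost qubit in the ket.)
-0.6633i|00⟩ - 0.3006i|01⟩ + 0.5248|10⟩ + 0.4407i|11⟩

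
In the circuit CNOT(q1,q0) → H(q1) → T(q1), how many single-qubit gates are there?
2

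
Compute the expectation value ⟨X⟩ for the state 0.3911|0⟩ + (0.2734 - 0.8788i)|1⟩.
0.2139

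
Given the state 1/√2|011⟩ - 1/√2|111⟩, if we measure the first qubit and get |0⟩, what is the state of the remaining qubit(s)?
|11⟩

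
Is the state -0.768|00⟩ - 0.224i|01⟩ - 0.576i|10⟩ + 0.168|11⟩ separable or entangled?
Separable

Writing the state as a|00⟩ + b|01⟩ + c|10⟩ + d|11⟩, it is a product state iff ad − bc = 0.
Here (a, b, c, d) = (-0.768, -0.224i, -0.576i, 0.168): ad − bc = (-0.768)(0.168) − (-0.224i)(-0.576i) = 0, so the state is separable.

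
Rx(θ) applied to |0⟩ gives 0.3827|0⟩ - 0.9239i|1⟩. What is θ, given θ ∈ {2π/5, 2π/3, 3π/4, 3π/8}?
3π/4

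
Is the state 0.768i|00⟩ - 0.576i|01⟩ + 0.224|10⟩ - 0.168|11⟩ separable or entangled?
Separable

Writing the state as a|00⟩ + b|01⟩ + c|10⟩ + d|11⟩, it is a product state iff ad − bc = 0.
Here (a, b, c, d) = (0.768i, -0.576i, 0.224, -0.168): ad − bc = (0.768i)(-0.168) − (-0.576i)(0.224) = 0, so the state is separable.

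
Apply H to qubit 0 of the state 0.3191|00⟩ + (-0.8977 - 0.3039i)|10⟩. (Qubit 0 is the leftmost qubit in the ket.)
(-0.4091 - 0.2149i)|00⟩ + (0.8604 + 0.2149i)|10⟩

H on qubit 0 mixes each pair of kets that differ only in qubit 0: amplitudes (a, b) of (|…0…⟩, |…1…⟩) become ((a + b)/√2, (a − b)/√2). Kets absent from the input have amplitude 0.
(|00⟩, |10⟩): (a, b) = (0.3191, (-0.8977 - 0.3039i)) → ((-0.4091 - 0.2149i), (0.8604 + 0.2149i))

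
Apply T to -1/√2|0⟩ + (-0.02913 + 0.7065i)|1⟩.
-1/√2|0⟩ + (-0.5202 + 0.479i)|1⟩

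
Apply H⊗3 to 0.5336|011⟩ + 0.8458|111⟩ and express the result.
0.4877|000⟩ - 0.4877|001⟩ - 0.4877|010⟩ + 0.4877|011⟩ - 0.1104|100⟩ + 0.1104|101⟩ + 0.1104|110⟩ - 0.1104|111⟩

H⊗3 gives amp(|y⟩) = (1/2√2) Σ_x (−1)^(x·y) amp(|x⟩), where x·y is the number of positions in which both x and y have a 1.
|000⟩: (0.5336 + 0.8458)/(2√2) = 0.4877
|001⟩: (-0.5336 - 0.8458)/(2√2) = -0.4877
|010⟩: (-0.5336 - 0.8458)/(2√2) = -0.4877
|011⟩: (0.5336 + 0.8458)/(2√2) = 0.4877
|100⟩: (0.5336 - 0.8458)/(2√2) = -0.1104
|101⟩: (-0.5336 + 0.8458)/(2√2) = 0.1104
|110⟩: (-0.5336 + 0.8458)/(2√2) = 0.1104
|111⟩: (0.5336 - 0.8458)/(2√2) = -0.1104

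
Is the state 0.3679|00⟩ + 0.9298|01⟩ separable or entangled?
Separable

Writing the state as a|00⟩ + b|01⟩ + c|10⟩ + d|11⟩, it is a product state iff ad − bc = 0.
Here (a, b, c, d) = (0.3679, 0.9298, 0, 0): ad − bc = (0.3679)(0) − (0.9298)(0) = 0, so the state is separable.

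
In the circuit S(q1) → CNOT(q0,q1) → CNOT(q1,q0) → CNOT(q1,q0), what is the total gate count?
4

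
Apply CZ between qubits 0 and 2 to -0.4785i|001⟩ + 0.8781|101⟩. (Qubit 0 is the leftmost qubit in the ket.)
-0.4785i|001⟩ - 0.8781|101⟩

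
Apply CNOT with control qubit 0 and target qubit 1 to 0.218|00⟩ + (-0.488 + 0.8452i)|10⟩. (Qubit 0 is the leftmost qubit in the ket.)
0.218|00⟩ + (-0.488 + 0.8452i)|11⟩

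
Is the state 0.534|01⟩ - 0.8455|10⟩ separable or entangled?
Entangled

Writing the state as a|00⟩ + b|01⟩ + c|10⟩ + d|11⟩, it is a product state iff ad − bc = 0.
Here (a, b, c, d) = (0, 0.534, -0.8455, 0): ad − bc = (0)(0) − (0.534)(-0.8455) = 0.4515 ≠ 0, so the state is entangled.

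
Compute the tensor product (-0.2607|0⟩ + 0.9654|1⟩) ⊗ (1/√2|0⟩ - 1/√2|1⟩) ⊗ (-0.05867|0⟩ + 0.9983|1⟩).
0.01082|000⟩ - 0.184|001⟩ - 0.01082|010⟩ + 0.184|011⟩ - 0.04005|100⟩ + 0.6815|101⟩ + 0.04005|110⟩ - 0.6815|111⟩

amp(|b₁b₂…⟩) = product of the factor amplitudes for bits b₁, b₂, …; only kets whose every factor amplitude is nonzero survive.
|000⟩: (-0.2607)(1/√2)(-0.05867) = 0.01082
|001⟩: (-0.2607)(1/√2)(0.9983) = -0.184
|010⟩: (-0.2607)(-1/√2)(-0.05867) = -0.01082
|011⟩: (-0.2607)(-1/√2)(0.9983) = 0.184
|100⟩: (0.9654)(1/√2)(-0.05867) = -0.04005
|101⟩: (0.9654)(1/√2)(0.9983) = 0.6815
|110⟩: (0.9654)(-1/√2)(-0.05867) = 0.04005
|111⟩: (0.9654)(-1/√2)(0.9983) = -0.6815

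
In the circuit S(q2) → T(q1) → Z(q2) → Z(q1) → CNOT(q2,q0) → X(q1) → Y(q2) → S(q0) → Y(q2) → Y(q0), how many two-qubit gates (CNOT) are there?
1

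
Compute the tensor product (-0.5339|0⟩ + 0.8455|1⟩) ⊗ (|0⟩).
-0.5339|00⟩ + 0.8455|10⟩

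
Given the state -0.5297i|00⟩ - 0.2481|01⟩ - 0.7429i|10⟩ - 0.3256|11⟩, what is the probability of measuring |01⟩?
0.06155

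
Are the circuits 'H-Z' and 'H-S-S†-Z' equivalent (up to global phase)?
Yes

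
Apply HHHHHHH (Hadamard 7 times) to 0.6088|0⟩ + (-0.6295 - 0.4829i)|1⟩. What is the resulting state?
(-0.01464 - 0.3415i)|0⟩ + (0.8756 + 0.3415i)|1⟩

H² = I, so H^7 = H: a single Hadamard. With (a, b) = (0.6088, (-0.6295 - 0.4829i)), H gives ((a + b)/√2, (a − b)/√2) = ((-0.01464 - 0.3415i), (0.8756 + 0.3415i)).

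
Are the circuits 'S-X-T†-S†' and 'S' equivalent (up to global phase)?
No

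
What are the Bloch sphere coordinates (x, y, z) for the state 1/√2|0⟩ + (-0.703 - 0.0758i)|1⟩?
(-0.9942, -0.1072, 0.00004536)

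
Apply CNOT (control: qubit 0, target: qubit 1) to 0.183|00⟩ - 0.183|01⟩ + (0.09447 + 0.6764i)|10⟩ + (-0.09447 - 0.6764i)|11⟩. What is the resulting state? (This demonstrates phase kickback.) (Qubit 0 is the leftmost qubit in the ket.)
0.183|00⟩ - 0.183|01⟩ + (-0.09447 - 0.6764i)|10⟩ + (0.09447 + 0.6764i)|11⟩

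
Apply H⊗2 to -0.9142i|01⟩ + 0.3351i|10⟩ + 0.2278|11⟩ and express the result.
(0.1139 - 0.2896i)|00⟩ + (-0.1139 + 0.6247i)|01⟩ + (-0.1139 - 0.6247i)|10⟩ + (0.1139 + 0.2896i)|11⟩

H⊗2 gives amp(|y⟩) = (1/2) Σ_x (−1)^(x·y) amp(|x⟩), where x·y is the number of positions in which both x and y have a 1.
|00⟩: (-0.9142i + 0.3351i + 0.2278)/2 = (0.1139 - 0.2896i)
|01⟩: (0.9142i + 0.3351i - 0.2278)/2 = (-0.1139 + 0.6247i)
|10⟩: (-0.9142i - 0.3351i - 0.2278)/2 = (-0.1139 - 0.6247i)
|11⟩: (0.9142i - 0.3351i + 0.2278)/2 = (0.1139 + 0.2896i)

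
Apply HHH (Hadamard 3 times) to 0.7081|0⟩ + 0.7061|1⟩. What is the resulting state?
|0⟩ + 0.001414|1⟩

H² = I, so H^3 = H: a single Hadamard. With (a, b) = (0.7081, 0.7061), H gives ((a + b)/√2, (a − b)/√2) = (1, 0.001414).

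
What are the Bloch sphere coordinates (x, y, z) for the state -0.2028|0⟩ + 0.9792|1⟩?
(-0.3972, 0, -0.9177)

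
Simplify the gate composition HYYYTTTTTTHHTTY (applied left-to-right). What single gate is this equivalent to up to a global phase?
H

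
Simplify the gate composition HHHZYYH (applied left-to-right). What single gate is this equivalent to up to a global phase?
X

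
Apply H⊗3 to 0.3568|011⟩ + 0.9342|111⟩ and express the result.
0.4564|000⟩ - 0.4564|001⟩ - 0.4564|010⟩ + 0.4564|011⟩ - 0.2041|100⟩ + 0.2041|101⟩ + 0.2041|110⟩ - 0.2041|111⟩

H⊗3 gives amp(|y⟩) = (1/2√2) Σ_x (−1)^(x·y) amp(|x⟩), where x·y is the number of positions in which both x and y have a 1.
|000⟩: (0.3568 + 0.9342)/(2√2) = 0.4564
|001⟩: (-0.3568 - 0.9342)/(2√2) = -0.4564
|010⟩: (-0.3568 - 0.9342)/(2√2) = -0.4564
|011⟩: (0.3568 + 0.9342)/(2√2) = 0.4564
|100⟩: (0.3568 - 0.9342)/(2√2) = -0.2041
|101⟩: (-0.3568 + 0.9342)/(2√2) = 0.2041
|110⟩: (-0.3568 + 0.9342)/(2√2) = 0.2041
|111⟩: (0.3568 - 0.9342)/(2√2) = -0.2041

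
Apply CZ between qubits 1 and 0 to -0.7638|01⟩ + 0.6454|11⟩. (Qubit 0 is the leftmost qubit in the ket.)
-0.7638|01⟩ - 0.6454|11⟩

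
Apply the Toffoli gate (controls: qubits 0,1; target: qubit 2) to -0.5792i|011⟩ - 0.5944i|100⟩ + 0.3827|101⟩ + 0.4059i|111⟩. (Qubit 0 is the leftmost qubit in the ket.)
-0.5792i|011⟩ - 0.5944i|100⟩ + 0.3827|101⟩ + 0.4059i|110⟩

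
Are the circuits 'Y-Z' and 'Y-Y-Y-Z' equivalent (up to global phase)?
Yes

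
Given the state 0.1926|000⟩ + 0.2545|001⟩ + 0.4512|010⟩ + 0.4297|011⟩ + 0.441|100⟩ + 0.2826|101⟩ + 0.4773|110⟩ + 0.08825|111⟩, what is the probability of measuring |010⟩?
0.2036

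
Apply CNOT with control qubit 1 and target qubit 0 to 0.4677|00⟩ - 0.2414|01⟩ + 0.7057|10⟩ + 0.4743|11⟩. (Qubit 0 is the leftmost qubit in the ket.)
0.4677|00⟩ + 0.4743|01⟩ + 0.7057|10⟩ - 0.2414|11⟩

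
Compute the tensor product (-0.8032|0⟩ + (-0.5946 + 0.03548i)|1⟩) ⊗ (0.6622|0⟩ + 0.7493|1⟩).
-0.5319|00⟩ - 0.6018|01⟩ + (-0.3937 + 0.02349i)|10⟩ + (-0.4455 + 0.02659i)|11⟩

amp(|b₁b₂…⟩) = product of the factor amplitudes for bits b₁, b₂, …; only kets whose every factor amplitude is nonzero survive.
|00⟩: (-0.8032)(0.6622) = -0.5319
|01⟩: (-0.8032)(0.7493) = -0.6018
|10⟩: (-0.5946 + 0.03548i)(0.6622) = (-0.3937 + 0.02349i)
|11⟩: (-0.5946 + 0.03548i)(0.7493) = (-0.4455 + 0.02659i)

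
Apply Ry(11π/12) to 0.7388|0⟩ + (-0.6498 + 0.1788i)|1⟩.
(0.7407 - 0.1773i)|0⟩ + (0.6477 + 0.02334i)|1⟩

Ry(11π/12) = [[cos(θ/2), −sin(θ/2)], [sin(θ/2), cos(θ/2)]]; θ = 11π/12, cos(θ/2) ≈ 0.130526, sin(θ/2) ≈ 0.991445.
With a = amp(|0⟩) = 0.7388 and b = amp(|1⟩) = (-0.6498 + 0.1788i):
new amp(|0⟩) = (0.130526)·a + (-0.991445)·b = (0.7407 - 0.1773i)
new amp(|1⟩) = (0.991445)·a + (0.130526)·b = (0.6477 + 0.02334i)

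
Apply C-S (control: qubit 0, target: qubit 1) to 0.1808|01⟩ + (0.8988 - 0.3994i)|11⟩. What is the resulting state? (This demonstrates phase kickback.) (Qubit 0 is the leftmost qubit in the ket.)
0.1808|01⟩ + (0.3994 + 0.8988i)|11⟩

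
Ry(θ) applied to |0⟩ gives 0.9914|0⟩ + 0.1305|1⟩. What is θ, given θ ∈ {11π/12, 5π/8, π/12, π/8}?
π/12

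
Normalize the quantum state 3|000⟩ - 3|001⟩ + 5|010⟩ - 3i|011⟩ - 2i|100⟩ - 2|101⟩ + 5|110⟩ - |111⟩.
0.3235|000⟩ - 0.3235|001⟩ + 0.5392|010⟩ - 0.3235i|011⟩ - 0.2157i|100⟩ - 0.2157|101⟩ + 0.5392|110⟩ - 0.1078|111⟩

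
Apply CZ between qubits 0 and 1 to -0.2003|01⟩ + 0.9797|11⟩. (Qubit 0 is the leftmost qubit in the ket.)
-0.2003|01⟩ - 0.9797|11⟩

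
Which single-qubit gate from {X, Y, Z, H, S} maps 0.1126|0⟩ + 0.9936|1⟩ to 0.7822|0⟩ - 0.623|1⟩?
H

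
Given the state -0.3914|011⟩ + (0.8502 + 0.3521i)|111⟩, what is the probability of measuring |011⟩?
0.1532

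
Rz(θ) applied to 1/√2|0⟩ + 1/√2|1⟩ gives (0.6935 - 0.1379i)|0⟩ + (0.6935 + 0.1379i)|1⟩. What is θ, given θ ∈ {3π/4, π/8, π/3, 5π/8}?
π/8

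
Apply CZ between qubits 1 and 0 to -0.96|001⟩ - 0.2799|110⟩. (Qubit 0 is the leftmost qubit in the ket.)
-0.96|001⟩ + 0.2799|110⟩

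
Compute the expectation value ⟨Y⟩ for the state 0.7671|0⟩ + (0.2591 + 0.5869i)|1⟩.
0.9004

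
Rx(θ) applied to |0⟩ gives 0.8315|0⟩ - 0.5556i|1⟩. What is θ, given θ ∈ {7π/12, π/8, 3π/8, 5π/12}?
3π/8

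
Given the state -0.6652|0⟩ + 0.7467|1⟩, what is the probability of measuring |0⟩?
0.4425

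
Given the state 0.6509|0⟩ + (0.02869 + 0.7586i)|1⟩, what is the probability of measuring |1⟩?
0.5763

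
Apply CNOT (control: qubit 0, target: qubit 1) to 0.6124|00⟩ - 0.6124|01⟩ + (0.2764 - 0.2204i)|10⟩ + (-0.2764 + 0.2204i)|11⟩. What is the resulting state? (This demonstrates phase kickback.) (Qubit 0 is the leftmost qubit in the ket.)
0.6124|00⟩ - 0.6124|01⟩ + (-0.2764 + 0.2204i)|10⟩ + (0.2764 - 0.2204i)|11⟩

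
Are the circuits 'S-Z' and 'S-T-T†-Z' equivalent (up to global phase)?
Yes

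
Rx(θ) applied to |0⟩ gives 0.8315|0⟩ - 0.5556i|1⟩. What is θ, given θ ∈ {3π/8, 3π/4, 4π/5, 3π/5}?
3π/8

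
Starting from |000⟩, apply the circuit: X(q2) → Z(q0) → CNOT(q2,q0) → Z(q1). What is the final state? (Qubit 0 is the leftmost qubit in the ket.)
|101⟩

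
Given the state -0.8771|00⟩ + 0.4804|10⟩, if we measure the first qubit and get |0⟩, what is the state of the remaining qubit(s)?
-|0⟩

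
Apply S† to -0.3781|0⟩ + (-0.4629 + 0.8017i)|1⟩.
-0.3781|0⟩ + (0.8017 + 0.4629i)|1⟩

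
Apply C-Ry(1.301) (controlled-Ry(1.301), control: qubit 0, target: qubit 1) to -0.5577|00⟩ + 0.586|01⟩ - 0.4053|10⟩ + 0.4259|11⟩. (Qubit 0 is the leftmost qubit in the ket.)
-0.5577|00⟩ + 0.586|01⟩ - 0.5804|10⟩ + 0.09348|11⟩

C-Ry(1.301) leaves the control-|0⟩ kets |00⟩, |01⟩ unchanged and applies Ry(1.301) to qubit 1 on the control-|1⟩ pair (|10⟩, |11⟩).
Ry(1.301) = [[cos(θ/2), −sin(θ/2)], [sin(θ/2), cos(θ/2)]]; θ = 1.301, cos(θ/2) ≈ 0.795781, sin(θ/2) ≈ 0.605584.
With a = amp(|10⟩) = -0.4053 and b = amp(|11⟩) = 0.4259:
new amp(|10⟩) = (0.795781)·a + (-0.605584)·b = -0.5804
new amp(|11⟩) = (0.605584)·a + (0.795781)·b = 0.09348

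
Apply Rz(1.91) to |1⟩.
(0.5776 + 0.8163i)|1⟩

Rz(1.91) = [[e^(−iθ/2), 0], [0, e^(iθ/2)]] with e^(±iθ/2) = cos(θ/2) ± i·sin(θ/2); θ = 1.91, cos(θ/2) ≈ 0.577609, sin(θ/2) ≈ 0.816314.
With a = amp(|0⟩) = 0 and b = amp(|1⟩) = 1:
new amp(|0⟩) = (0.577609 - 0.816314i)·a = 0
new amp(|1⟩) = (0.577609 + 0.816314i)·b = (0.5776 + 0.8163i)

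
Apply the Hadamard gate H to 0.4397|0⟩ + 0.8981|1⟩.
0.946|0⟩ - 0.3241|1⟩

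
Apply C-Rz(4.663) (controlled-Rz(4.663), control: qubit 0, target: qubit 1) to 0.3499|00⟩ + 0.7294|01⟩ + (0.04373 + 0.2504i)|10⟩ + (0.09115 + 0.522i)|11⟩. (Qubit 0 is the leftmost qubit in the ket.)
0.3499|00⟩ + 0.7294|01⟩ + (0.1512 - 0.2043i)|10⟩ + (-0.441 - 0.2939i)|11⟩

C-Rz(4.663) leaves the control-|0⟩ kets |00⟩, |01⟩ unchanged and applies Rz(4.663) to qubit 1 on the control-|1⟩ pair (|10⟩, |11⟩).
Rz(4.663) = [[e^(−iθ/2), 0], [0, e^(iθ/2)]] with e^(±iθ/2) = cos(θ/2) ± i·sin(θ/2); θ = 4.663, cos(θ/2) ≈ -0.689431, sin(θ/2) ≈ 0.724351.
With a = amp(|10⟩) = (0.04373 + 0.2504i) and b = amp(|11⟩) = (0.09115 + 0.522i):
new amp(|10⟩) = (-0.689431 - 0.724351i)·a = (0.1512 - 0.2043i)
new amp(|11⟩) = (-0.689431 + 0.724351i)·b = (-0.441 - 0.2939i)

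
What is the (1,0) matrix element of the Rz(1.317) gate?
0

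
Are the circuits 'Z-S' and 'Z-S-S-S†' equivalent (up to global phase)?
Yes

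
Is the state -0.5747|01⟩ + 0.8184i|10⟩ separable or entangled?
Entangled

Writing the state as a|00⟩ + b|01⟩ + c|10⟩ + d|11⟩, it is a product state iff ad − bc = 0.
Here (a, b, c, d) = (0, -0.5747, 0.8184i, 0): ad − bc = (0)(0) − (-0.5747)(0.8184i) = 0.4703i ≠ 0, so the state is entangled.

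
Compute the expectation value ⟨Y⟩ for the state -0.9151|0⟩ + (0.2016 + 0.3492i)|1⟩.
-0.6391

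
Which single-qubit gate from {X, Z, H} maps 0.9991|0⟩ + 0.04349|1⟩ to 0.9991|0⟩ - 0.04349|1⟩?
Z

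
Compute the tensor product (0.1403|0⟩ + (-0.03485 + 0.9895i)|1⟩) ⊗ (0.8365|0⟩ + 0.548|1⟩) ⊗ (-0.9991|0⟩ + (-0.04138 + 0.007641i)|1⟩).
-0.1173|000⟩ + (-0.004856 + 0.0008968i)|001⟩ - 0.07682|010⟩ + (-0.003181 + 0.0005875i)|011⟩ + (0.02913 - 0.827i)|100⟩ + (-0.005118 - 0.03447i)|101⟩ + (0.01908 - 0.5418i)|110⟩ + (-0.003353 - 0.02258i)|111⟩

amp(|b₁b₂…⟩) = product of the factor amplitudes for bits b₁, b₂, …; only kets whose every factor amplitude is nonzero survive.
|000⟩: (0.1403)(0.8365)(-0.9991) = -0.1173
|001⟩: (0.1403)(0.8365)(-0.04138 + 0.007641i) = (-0.004856 + 0.0008968i)
|010⟩: (0.1403)(0.548)(-0.9991) = -0.07682
|011⟩: (0.1403)(0.548)(-0.04138 + 0.007641i) = (-0.003181 + 0.0005875i)
|100⟩: (-0.03485 + 0.9895i)(0.8365)(-0.9991) = (0.02913 - 0.827i)
|101⟩: (-0.03485 + 0.9895i)(0.8365)(-0.04138 + 0.007641i) = (-0.005118 - 0.03447i)
|110⟩: (-0.03485 + 0.9895i)(0.548)(-0.9991) = (0.01908 - 0.5418i)
|111⟩: (-0.03485 + 0.9895i)(0.548)(-0.04138 + 0.007641i) = (-0.003353 - 0.02258i)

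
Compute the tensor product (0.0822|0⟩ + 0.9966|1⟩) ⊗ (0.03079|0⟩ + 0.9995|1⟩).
0.002531|00⟩ + 0.08216|01⟩ + 0.03069|10⟩ + 0.9961|11⟩

amp(|b₁b₂…⟩) = product of the factor amplitudes for bits b₁, b₂, …; only kets whose every factor amplitude is nonzero survive.
|00⟩: (0.0822)(0.03079) = 0.002531
|01⟩: (0.0822)(0.9995) = 0.08216
|10⟩: (0.9966)(0.03079) = 0.03069
|11⟩: (0.9966)(0.9995) = 0.9961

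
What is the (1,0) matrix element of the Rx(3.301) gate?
-0.9968i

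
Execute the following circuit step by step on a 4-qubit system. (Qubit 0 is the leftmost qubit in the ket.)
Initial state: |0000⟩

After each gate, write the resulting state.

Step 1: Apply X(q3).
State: |0001⟩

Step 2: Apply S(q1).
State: |0001⟩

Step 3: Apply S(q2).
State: |0001⟩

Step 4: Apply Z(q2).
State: |0001⟩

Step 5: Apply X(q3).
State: |0000⟩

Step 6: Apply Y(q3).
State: i|0001⟩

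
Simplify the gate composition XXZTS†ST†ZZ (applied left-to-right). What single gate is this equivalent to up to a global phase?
Z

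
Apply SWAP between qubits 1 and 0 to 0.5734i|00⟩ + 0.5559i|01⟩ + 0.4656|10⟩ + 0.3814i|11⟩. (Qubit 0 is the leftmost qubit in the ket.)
0.5734i|00⟩ + 0.4656|01⟩ + 0.5559i|10⟩ + 0.3814i|11⟩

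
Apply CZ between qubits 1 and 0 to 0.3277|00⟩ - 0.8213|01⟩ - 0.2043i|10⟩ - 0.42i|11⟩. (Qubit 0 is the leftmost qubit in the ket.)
0.3277|00⟩ - 0.8213|01⟩ - 0.2043i|10⟩ + 0.42i|11⟩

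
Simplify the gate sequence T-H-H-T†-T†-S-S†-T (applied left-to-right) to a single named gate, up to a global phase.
I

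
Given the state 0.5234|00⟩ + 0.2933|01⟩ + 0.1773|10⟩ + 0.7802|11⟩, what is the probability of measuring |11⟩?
0.6087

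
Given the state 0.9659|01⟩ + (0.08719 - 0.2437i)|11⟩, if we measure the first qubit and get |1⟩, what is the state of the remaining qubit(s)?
(0.3369 - 0.9416i)|1⟩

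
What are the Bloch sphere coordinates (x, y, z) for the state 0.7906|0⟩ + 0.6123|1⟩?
(0.9682, 0, 0.2501)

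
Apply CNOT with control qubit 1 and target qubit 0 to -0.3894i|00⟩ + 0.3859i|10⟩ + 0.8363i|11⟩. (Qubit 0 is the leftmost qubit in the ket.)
-0.3894i|00⟩ + 0.8363i|01⟩ + 0.3859i|10⟩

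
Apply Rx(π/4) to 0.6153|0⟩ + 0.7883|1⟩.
(0.5685 - 0.3017i)|0⟩ + (0.7283 - 0.2355i)|1⟩

Rx(π/4) = [[cos(θ/2), −i·sin(θ/2)], [−i·sin(θ/2), cos(θ/2)]]; θ = π/4, cos(θ/2) ≈ 0.92388, sin(θ/2) ≈ 0.382683.
With a = amp(|0⟩) = 0.6153 and b = amp(|1⟩) = 0.7883:
new amp(|0⟩) = (0.92388)·a + (-0.382683i)·b = (0.5685 - 0.3017i)
new amp(|1⟩) = (-0.382683i)·a + (0.92388)·b = (0.7283 - 0.2355i)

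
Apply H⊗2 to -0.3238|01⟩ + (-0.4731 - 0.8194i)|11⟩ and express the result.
(-0.3985 - 0.4097i)|00⟩ + (0.3985 + 0.4097i)|01⟩ + (0.07465 + 0.4097i)|10⟩ + (-0.07465 - 0.4097i)|11⟩

H⊗2 gives amp(|y⟩) = (1/2) Σ_x (−1)^(x·y) amp(|x⟩), where x·y is the number of positions in which both x and y have a 1.
|00⟩: (-0.3238 + (-0.4731 - 0.8194i))/2 = (-0.3985 - 0.4097i)
|01⟩: (0.3238 - (-0.4731 - 0.8194i))/2 = (0.3985 + 0.4097i)
|10⟩: (-0.3238 - (-0.4731 - 0.8194i))/2 = (0.07465 + 0.4097i)
|11⟩: (0.3238 + (-0.4731 - 0.8194i))/2 = (-0.07465 - 0.4097i)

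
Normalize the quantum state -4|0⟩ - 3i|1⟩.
-0.8|0⟩ - 0.6i|1⟩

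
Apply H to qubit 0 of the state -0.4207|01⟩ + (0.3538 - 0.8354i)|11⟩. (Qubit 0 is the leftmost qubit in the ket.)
(-0.04731 - 0.5907i)|01⟩ + (-0.5477 + 0.5907i)|11⟩

H on qubit 0 mixes each pair of kets that differ only in qubit 0: amplitudes (a, b) of (|…0…⟩, |…1…⟩) become ((a + b)/√2, (a − b)/√2). Kets absent from the input have amplitude 0.
(|01⟩, |11⟩): (a, b) = (-0.4207, (0.3538 - 0.8354i)) → ((-0.04731 - 0.5907i), (-0.5477 + 0.5907i))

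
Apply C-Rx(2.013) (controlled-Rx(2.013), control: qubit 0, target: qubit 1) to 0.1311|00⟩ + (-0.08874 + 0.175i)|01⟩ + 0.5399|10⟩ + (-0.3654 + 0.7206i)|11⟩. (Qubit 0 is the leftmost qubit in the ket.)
0.1311|00⟩ + (-0.08874 + 0.175i)|01⟩ + (0.8976 + 0.3088i)|10⟩ + (-0.1954 - 0.0708i)|11⟩

C-Rx(2.013) leaves the control-|0⟩ kets |00⟩, |01⟩ unchanged and applies Rx(2.013) to qubit 1 on the control-|1⟩ pair (|10⟩, |11⟩).
Rx(2.013) = [[cos(θ/2), −i·sin(θ/2)], [−i·sin(θ/2), cos(θ/2)]]; θ = 2.013, cos(θ/2) ≈ 0.534821, sin(θ/2) ≈ 0.844965.
With a = amp(|10⟩) = 0.5399 and b = amp(|11⟩) = (-0.3654 + 0.7206i):
new amp(|10⟩) = (0.534821)·a + (-0.844965i)·b = (0.8976 + 0.3088i)
new amp(|11⟩) = (-0.844965i)·a + (0.534821)·b = (-0.1954 - 0.0708i)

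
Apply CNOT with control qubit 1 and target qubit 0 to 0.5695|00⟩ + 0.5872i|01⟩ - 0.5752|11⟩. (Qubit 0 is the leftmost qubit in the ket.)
0.5695|00⟩ - 0.5752|01⟩ + 0.5872i|11⟩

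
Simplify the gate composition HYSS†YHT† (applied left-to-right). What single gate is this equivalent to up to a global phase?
T†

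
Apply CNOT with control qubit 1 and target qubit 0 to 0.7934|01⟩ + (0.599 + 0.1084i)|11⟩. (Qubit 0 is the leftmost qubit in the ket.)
(0.599 + 0.1084i)|01⟩ + 0.7934|11⟩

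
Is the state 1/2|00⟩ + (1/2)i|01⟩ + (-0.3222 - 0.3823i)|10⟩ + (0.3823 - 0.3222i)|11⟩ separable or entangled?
Separable

Writing the state as a|00⟩ + b|01⟩ + c|10⟩ + d|11⟩, it is a product state iff ad − bc = 0.
Here (a, b, c, d) = (1/2, (1/2)i, (-0.3222 - 0.3823i), (0.3823 - 0.3222i)): ad − bc = (1/2)(0.3823 - 0.3222i) − ((1/2)i)(-0.3222 - 0.3823i) = 0, so the state is separable.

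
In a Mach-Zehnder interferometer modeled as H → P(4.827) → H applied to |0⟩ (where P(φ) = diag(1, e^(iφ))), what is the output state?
(0.5572 - 0.4967i)|0⟩ + (0.4428 + 0.4967i)|1⟩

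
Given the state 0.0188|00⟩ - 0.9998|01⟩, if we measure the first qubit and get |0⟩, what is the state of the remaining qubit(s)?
0.0188|0⟩ - 0.9998|1⟩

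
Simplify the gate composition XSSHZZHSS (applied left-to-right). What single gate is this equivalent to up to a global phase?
X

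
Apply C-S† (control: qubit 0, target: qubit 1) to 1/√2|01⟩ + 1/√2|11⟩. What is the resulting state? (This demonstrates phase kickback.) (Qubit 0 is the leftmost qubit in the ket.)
1/√2|01⟩ - (1/√2)i|11⟩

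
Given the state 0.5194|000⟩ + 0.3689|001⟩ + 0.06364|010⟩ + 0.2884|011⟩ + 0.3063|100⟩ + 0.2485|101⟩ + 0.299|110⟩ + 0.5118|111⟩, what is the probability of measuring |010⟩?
0.00405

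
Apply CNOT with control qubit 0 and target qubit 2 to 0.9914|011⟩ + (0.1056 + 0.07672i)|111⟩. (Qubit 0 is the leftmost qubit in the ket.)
0.9914|011⟩ + (0.1056 + 0.07672i)|110⟩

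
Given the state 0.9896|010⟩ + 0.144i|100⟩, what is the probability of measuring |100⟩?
0.02074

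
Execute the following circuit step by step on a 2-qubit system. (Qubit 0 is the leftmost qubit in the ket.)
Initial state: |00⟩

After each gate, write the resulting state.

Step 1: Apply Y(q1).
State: i|01⟩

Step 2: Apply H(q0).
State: (1/√2)i|01⟩ + (1/√2)i|11⟩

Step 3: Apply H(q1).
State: (1/2)i|00⟩ - (1/2)i|01⟩ + (1/2)i|10⟩ - (1/2)i|11⟩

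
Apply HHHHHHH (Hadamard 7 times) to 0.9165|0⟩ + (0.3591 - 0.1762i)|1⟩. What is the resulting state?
(0.902 - 0.1246i)|0⟩ + (0.3941 + 0.1246i)|1⟩

H² = I, so H^7 = H: a single Hadamard. With (a, b) = (0.9165, (0.3591 - 0.1762i)), H gives ((a + b)/√2, (a − b)/√2) = ((0.902 - 0.1246i), (0.3941 + 0.1246i)).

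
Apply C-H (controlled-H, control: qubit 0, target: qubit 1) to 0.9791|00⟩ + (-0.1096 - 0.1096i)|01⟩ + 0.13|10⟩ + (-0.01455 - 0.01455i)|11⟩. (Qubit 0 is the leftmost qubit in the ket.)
0.9791|00⟩ + (-0.1096 - 0.1096i)|01⟩ + (0.08164 - 0.01029i)|10⟩ + (0.1022 + 0.01029i)|11⟩

C-H leaves the control-|0⟩ kets |00⟩, |01⟩ unchanged and applies H to qubit 1 on the control-|1⟩ pair (|10⟩, |11⟩).
H = [[1/√2, 1/√2], [1/√2, -1/√2]].
With a = amp(|10⟩) = 0.13 and b = amp(|11⟩) = (-0.01455 - 0.01455i):
new amp(|10⟩) = (1/√2)·a + (1/√2)·b = (0.08164 - 0.01029i)
new amp(|11⟩) = (1/√2)·a + (-1/√2)·b = (0.1022 + 0.01029i)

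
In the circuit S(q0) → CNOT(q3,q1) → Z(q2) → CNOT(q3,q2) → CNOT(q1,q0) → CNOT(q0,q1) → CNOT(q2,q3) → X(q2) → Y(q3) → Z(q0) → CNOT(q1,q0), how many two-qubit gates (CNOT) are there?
6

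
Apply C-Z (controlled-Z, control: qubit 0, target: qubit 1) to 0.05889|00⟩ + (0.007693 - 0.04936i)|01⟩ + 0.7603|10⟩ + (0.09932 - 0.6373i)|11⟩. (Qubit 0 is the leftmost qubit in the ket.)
0.05889|00⟩ + (0.007693 - 0.04936i)|01⟩ + 0.7603|10⟩ + (-0.09932 + 0.6373i)|11⟩

C-Z leaves the control-|0⟩ kets |00⟩, |01⟩ unchanged and applies Z to qubit 1 on the control-|1⟩ pair (|10⟩, |11⟩).
Z = [[1, 0], [0, -1]].
With a = amp(|10⟩) = 0.7603 and b = amp(|11⟩) = (0.09932 - 0.6373i):
new amp(|10⟩) = (1)·a = 0.7603
new amp(|11⟩) = (-1)·b = (-0.09932 + 0.6373i)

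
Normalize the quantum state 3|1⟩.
|1⟩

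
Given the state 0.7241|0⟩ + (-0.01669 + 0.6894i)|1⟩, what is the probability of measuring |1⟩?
0.4756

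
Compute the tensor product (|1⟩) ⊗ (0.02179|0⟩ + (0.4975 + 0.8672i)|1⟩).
0.02179|10⟩ + (0.4975 + 0.8672i)|11⟩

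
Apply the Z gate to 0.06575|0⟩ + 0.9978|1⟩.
0.06575|0⟩ - 0.9978|1⟩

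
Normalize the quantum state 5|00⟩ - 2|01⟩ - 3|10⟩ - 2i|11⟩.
0.7715|00⟩ - 0.3086|01⟩ - 0.4629|10⟩ - 0.3086i|11⟩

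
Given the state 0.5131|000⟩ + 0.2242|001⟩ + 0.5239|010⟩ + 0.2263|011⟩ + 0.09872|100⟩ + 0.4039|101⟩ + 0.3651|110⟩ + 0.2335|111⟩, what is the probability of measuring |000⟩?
0.2633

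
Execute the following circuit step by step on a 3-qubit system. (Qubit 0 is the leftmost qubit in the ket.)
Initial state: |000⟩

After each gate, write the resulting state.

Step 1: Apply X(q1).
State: |010⟩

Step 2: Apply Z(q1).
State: -|010⟩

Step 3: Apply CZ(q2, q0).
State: -|010⟩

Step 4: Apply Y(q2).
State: -i|011⟩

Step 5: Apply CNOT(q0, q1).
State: -i|011⟩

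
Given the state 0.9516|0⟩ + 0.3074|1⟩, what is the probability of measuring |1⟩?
0.09449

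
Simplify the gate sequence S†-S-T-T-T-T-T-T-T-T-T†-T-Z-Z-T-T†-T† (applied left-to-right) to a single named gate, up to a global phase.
T†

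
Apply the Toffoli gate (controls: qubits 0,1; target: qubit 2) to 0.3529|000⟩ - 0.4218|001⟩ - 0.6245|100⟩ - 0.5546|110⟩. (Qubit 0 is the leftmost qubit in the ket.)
0.3529|000⟩ - 0.4218|001⟩ - 0.6245|100⟩ - 0.5546|111⟩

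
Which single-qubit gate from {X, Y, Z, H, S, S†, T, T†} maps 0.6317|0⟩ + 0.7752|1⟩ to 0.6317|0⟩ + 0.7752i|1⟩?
S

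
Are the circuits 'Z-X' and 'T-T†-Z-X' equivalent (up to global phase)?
Yes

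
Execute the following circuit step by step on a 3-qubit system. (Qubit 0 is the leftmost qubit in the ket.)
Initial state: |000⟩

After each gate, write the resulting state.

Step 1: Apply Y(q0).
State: i|100⟩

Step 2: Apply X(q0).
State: i|000⟩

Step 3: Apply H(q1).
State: (1/√2)i|000⟩ + (1/√2)i|010⟩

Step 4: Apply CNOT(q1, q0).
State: (1/√2)i|000⟩ + (1/√2)i|110⟩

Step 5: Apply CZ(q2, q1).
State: (1/√2)i|000⟩ + (1/√2)i|110⟩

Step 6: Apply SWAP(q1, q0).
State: (1/√2)i|000⟩ + (1/√2)i|110⟩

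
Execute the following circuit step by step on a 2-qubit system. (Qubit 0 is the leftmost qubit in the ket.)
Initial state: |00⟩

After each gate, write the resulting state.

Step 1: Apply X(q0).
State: |10⟩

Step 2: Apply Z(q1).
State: |10⟩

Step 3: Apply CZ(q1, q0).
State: |10⟩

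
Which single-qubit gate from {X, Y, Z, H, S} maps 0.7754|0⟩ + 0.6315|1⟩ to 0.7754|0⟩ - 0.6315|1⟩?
Z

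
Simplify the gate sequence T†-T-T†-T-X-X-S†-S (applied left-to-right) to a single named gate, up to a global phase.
I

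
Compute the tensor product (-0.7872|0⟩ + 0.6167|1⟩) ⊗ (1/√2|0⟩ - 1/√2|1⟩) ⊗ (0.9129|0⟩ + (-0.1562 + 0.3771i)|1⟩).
-0.5082|000⟩ + (0.08695 - 0.2099i)|001⟩ + 0.5082|010⟩ + (-0.08695 + 0.2099i)|011⟩ + 0.3981|100⟩ + (-0.06811 + 0.1644i)|101⟩ - 0.3981|110⟩ + (0.06811 - 0.1644i)|111⟩

amp(|b₁b₂…⟩) = product of the factor amplitudes for bits b₁, b₂, …; only kets whose every factor amplitude is nonzero survive.
|000⟩: (-0.7872)(1/√2)(0.9129) = -0.5082
|001⟩: (-0.7872)(1/√2)(-0.1562 + 0.3771i) = (0.08695 - 0.2099i)
|010⟩: (-0.7872)(-1/√2)(0.9129) = 0.5082
|011⟩: (-0.7872)(-1/√2)(-0.1562 + 0.3771i) = (-0.08695 + 0.2099i)
|100⟩: (0.6167)(1/√2)(0.9129) = 0.3981
|101⟩: (0.6167)(1/√2)(-0.1562 + 0.3771i) = (-0.06811 + 0.1644i)
|110⟩: (0.6167)(-1/√2)(0.9129) = -0.3981
|111⟩: (0.6167)(-1/√2)(-0.1562 + 0.3771i) = (0.06811 - 0.1644i)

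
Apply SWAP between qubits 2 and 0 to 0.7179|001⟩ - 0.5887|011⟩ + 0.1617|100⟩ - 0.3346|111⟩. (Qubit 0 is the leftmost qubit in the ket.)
0.1617|001⟩ + 0.7179|100⟩ - 0.5887|110⟩ - 0.3346|111⟩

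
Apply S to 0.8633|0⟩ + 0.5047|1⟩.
0.8633|0⟩ + 0.5047i|1⟩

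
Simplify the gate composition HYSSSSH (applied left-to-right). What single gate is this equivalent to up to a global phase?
Y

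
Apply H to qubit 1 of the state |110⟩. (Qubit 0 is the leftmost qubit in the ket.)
1/√2|100⟩ - 1/√2|110⟩

H on qubit 1 mixes each pair of kets that differ only in qubit 1: amplitudes (a, b) of (|…0…⟩, |…1…⟩) become ((a + b)/√2, (a − b)/√2). Kets absent from the input have amplitude 0.
(|100⟩, |110⟩): (a, b) = (0, 1) → (1/√2, -1/√2)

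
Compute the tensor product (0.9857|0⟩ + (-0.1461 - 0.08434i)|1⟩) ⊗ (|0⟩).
0.9857|00⟩ + (-0.1461 - 0.08434i)|10⟩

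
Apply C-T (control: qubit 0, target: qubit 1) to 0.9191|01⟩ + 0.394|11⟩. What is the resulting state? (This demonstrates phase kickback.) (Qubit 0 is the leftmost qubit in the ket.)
0.9191|01⟩ + (0.2786 + 0.2786i)|11⟩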